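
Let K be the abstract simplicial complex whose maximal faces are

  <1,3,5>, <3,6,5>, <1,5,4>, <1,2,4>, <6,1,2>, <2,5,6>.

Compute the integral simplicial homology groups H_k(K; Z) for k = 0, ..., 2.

H_0 = Z,  H_1 = Z,  H_2 = 0.

We work with the vertex ordering 1 < 2 < 3 < 4 < 5 < 6. The simplices of K, each written with vertices in increasing order, are:

  0-simplices (6): [1], [2], [3], [4], [5], [6]
  1-simplices (12): [1,2], [1,3], [1,4], [1,5], [1,6], [2,4], [2,5], [2,6], [3,5], [3,6], [4,5], [5,6]
  2-simplices (6): [1,2,4], [1,2,6], [1,3,5], [1,4,5], [2,5,6], [3,5,6]

giving chain groups C_0 ≅ Z^6, C_1 ≅ Z^12, C_2 ≅ Z^6.

∂_1: C_1 → C_0 is given by ∂[p,q] = [q] − [p]. For instance
  ∂[5,6] = [6] − [5].
The resulting 6×12 matrix has rank 5, and its Smith normal form has invariant factors (1,1,1,1,1).

∂_2: C_2 → C_1 sends each 2-simplex [p,q,r] to [q,r] − [p,r] + [p,q]. For instance
  ∂[1,2,6] = [2,6] − [1,6] + [1,2],
  ∂[1,3,5] = [3,5] − [1,5] + [1,3].
The 12×6 boundary matrix has rank 6 and Smith normal form diag(1,1,1,1,1,1).

Reading off H_k = ker ∂_k / im ∂_{k+1}:

  H_0: rank C_0 − rank ∂_1 = 6 − 5 = 1, and the invariant factors of ∂_1 are all 1, so H_0 ≅ Z.
  H_1: rank ker ∂_1 − rank ∂_2 = (12 − 5) − 6 = 1, and the invariant factors of ∂_2 are all 1, so H_1 ≅ Z.
  H_2: rank ker ∂_2 − rank ∂_3 = (6 − 6) − 0 = 0, and there is no ∂_3, so H_2 ≅ 0.

As a check, the Euler characteristic is 6 − 12 + 6 = 0, which agrees with 1 − 1 + 0 = 0.
(K is a triangulation of the cylinder S^1 x I.)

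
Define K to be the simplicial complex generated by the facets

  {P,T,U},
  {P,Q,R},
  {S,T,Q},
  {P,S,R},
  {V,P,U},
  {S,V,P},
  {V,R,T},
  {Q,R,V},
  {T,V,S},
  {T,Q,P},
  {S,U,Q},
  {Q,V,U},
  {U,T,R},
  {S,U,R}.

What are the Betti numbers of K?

b_0 = 1, b_1 = 2, b_2 = 1.

Take the total order P < Q < R < S < T < U < V on the vertex set. Then K (dimension 2) consists of the simplices:

  0-simplices (7): P, Q, R, S, T, U, V
  1-simplices (21): PQ, PR, PS, PT, PU, PV, QR, QS, QT, QU, QV, RS, RT, RU, RV, ST, SU, SV, TU, TV, UV
  2-simplices (14): PQR, PQT, PRS, PSV, PTU, PUV, QRV, QST, QSU, QUV, RSU, RTU, RTV, STV

Hence C_0 ≅ Z^7, C_1 ≅ Z^21, C_2 ≅ Z^14.

Boundary ∂_1: C_1 → C_0 maps an edge to its endpoints' difference, ∂[p,q] = q − p.
This gives a 7×21 integer matrix of rank 6; reducing to Smith normal form yields diagonal entries (1,1,1,1,1,1).

Boundary ∂_2: C_2 → C_1 maps a triangle to the signed sum of its edges. For instance
  ∂RTV = TV − RV + RT,
  ∂STV = TV − SV + ST.
The 21×14 boundary matrix has rank 13 and Smith normal form diag(1,1,1,1,1,1,1,1,1,1,1,1,1).

From H_k ≅ ker(∂_k) / im(∂_{k+1}) we obtain:

  H_0: rank C_0 − rank ∂_1 = 7 − 6 = 1, and the invariant factors of ∂_1 are all 1, so H_0 ≅ Z.
  H_1: rank ker ∂_1 − rank ∂_2 = (21 − 6) − 13 = 2, and the invariant factors of ∂_2 are all 1, so H_1 ≅ Z^2.
  H_2: rank ker ∂_2 − rank ∂_3 = (14 − 13) − 0 = 1, and there is no ∂_3, so H_2 ≅ Z.

(K is a triangulation of the torus T^2.)

Hence the Betti numbers are b_0 = 1, b_1 = 2, b_2 = 1.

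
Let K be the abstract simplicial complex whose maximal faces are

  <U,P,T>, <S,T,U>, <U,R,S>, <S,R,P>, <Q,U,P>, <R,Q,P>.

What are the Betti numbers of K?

K has 6 vertices, 12 edges, 6 triangles.
rank ∂_0 = 0, rank ∂_1 = 5 ⇒ b_0 = 6 − 0 − 5 = 1; all invariant factors of ∂_1 are 1 so no torsion. So H_0 ≅ Z.
rank ∂_1 = 5, rank ∂_2 = 6 ⇒ b_1 = 12 − 5 − 6 = 1; all invariant factors of ∂_2 are 1 so no torsion. So H_1 ≅ Z.
rank ∂_2 = 6, rank ∂_3 = 0 ⇒ b_2 = 6 − 6 − 0 = 0. So H_2 ≅ 0.

b_0 = 1, b_1 = 1, b_2 = 0.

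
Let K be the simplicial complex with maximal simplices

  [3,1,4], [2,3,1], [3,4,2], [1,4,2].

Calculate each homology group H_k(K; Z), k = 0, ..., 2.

Fix the vertex order 1 < 2 < 3 < 4 and write every simplex with vertices in increasing order. Then dim K = 2 and the simplices of K are:

  0-simplices (4): [1], [2], [3], [4]
  1-simplices (6): [1,2], [1,3], [1,4], [2,3], [2,4], [3,4]
  2-simplices (4): [1,2,3], [1,2,4], [1,3,4], [2,3,4]

giving chain groups C_0 ≅ Z^4, C_1 ≅ Z^6, C_2 ≅ Z^4.

Boundary ∂_1: C_1 → C_0 maps an edge to its endpoints' difference, ∂[p,q] = q − p. For instance
  ∂[1,4] = [4] − [1].
The resulting 4×6 matrix has rank 3, and its Smith normal form has invariant factors (1,1,1).

∂_2: C_2 → C_1 maps a triangle to the signed sum of its edges. For instance
  ∂[1,2,3] = [2,3] − [1,3] + [1,2],
  ∂[2,3,4] = [3,4] − [2,4] + [2,3].
This gives a 6×4 integer matrix of rank 3; reducing to Smith normal form yields diagonal entries (1,1,1).

Computing H_k = (kernel of ∂_k) / (image of ∂_{k+1}):

  H_0: rank C_0 − rank ∂_1 = 4 − 3 = 1, and the invariant factors of ∂_1 are all 1, so H_0 = Z.
  H_1: rank ker ∂_1 − rank ∂_2 = (6 − 3) − 3 = 0, and the invariant factors of ∂_2 are all 1, so H_1 = 0.
  H_2: rank ker ∂_2 − rank ∂_3 = (4 − 3) − 0 = 1, and there is no ∂_3, so H_2 = Z.

H_0 = Z,  H_1 = 0,  H_2 = Z.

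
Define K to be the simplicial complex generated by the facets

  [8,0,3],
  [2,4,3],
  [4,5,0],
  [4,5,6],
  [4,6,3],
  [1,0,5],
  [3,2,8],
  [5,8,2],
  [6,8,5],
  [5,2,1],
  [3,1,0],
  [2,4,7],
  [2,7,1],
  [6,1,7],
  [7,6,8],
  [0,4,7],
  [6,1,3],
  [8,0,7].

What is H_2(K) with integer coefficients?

K has 9 vertices, 27 edges, 18 triangles.
rank ∂_2 = 17, rank ∂_3 = 0 ⇒ b_2 = 18 − 17 − 0 = 1. So H_2 ≅ Z.

H_2 = Z.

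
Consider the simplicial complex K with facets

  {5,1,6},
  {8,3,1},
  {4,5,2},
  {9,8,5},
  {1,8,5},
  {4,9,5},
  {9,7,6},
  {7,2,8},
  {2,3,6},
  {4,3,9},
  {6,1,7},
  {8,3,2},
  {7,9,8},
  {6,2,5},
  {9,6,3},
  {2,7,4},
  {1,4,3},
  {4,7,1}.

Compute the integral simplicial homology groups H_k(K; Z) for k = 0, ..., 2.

H_0 = Z,  H_1 = Z^2,  H_2 = Z.

K has 9 vertices, 27 edges, 18 triangles.
rank ∂_0 = 0, rank ∂_1 = 8 ⇒ b_0 = 9 − 0 − 8 = 1; all invariant factors of ∂_1 are 1 so no torsion. So H_0 = Z.
rank ∂_1 = 8, rank ∂_2 = 17 ⇒ b_1 = 27 − 8 − 17 = 2; all invariant factors of ∂_2 are 1 so no torsion. So H_1 = Z^2.
rank ∂_2 = 17, rank ∂_3 = 0 ⇒ b_2 = 18 − 17 − 0 = 1. So H_2 = Z.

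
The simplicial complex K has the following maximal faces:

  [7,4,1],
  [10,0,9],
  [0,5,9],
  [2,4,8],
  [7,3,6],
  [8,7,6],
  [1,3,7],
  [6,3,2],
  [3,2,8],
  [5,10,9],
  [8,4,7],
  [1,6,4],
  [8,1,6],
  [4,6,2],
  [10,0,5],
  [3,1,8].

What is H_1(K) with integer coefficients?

K has 11 vertices, 24 edges, 16 triangles.
rank ∂_1 = 9, rank ∂_2 = 15 ⇒ b_1 = 24 − 9 − 15 = 0; ∂_2 has invariant factor(s) [2] giving torsion. So H_1 ≅ Z/2.

H_1 ≅ Z/2.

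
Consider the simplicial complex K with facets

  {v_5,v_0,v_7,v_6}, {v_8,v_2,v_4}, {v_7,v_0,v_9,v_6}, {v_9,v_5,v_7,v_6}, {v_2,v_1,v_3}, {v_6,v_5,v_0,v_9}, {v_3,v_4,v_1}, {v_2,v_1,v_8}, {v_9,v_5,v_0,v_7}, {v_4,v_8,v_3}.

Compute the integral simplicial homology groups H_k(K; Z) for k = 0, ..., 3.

Fix the vertex order v_0 < v_1 < v_2 < v_3 < v_4 < v_5 < v_6 < v_7 < v_8 < v_9 and write every simplex with vertices in increasing order. Then dim K = 3 and the simplices of K are:

  0-simplices (10): [v_0], [v_1], [v_2], [v_3], [v_4], [v_5], [v_6], [v_7], [v_8], [v_9]
  1-simplices (20): (20 of them)
  2-simplices (15): (15 of them)
  3-simplices (5): [v_0,v_5,v_6,v_7], [v_0,v_5,v_6,v_9], [v_0,v_5,v_7,v_9], [v_0,v_6,v_7,v_9], [v_5,v_6,v_7,v_9]

giving chain groups C_0 ≅ Z^10, C_1 ≅ Z^20, C_2 ≅ Z^15, C_3 ≅ Z^5.

∂_1: C_1 → C_0 maps an edge to its endpoints' difference, ∂[p,q] = q − p.
The resulting 10×20 matrix has rank 8, and its Smith normal form has invariant factors (1,1,1,1,1,1,1,1).

The boundary map ∂_2: C_2 → C_1 sends each 2-simplex [p,q,r] to [q,r] − [p,r] + [p,q]. For instance
  ∂[v_0,v_7,v_9] = [v_7,v_9] − [v_0,v_9] + [v_0,v_7],
  ∂[v_0,v_5,v_7] = [v_5,v_7] − [v_0,v_7] + [v_0,v_5].
The 20×15 boundary matrix has rank 11 and Smith normal form diag(1,1,1,1,1,1,1,1,1,1,1).

∂_3: C_3 → C_2 sends each 3-simplex σ to the alternating sum Σ_i (−1)^i (σ with its i-th vertex removed). For instance
  ∂[v_0,v_5,v_6,v_7] = [v_5,v_6,v_7] − [v_0,v_6,v_7] + [v_0,v_5,v_7] − [v_0,v_5,v_6],
  ∂[v_0,v_5,v_6,v_9] = [v_5,v_6,v_9] − [v_0,v_6,v_9] + [v_0,v_5,v_9] − [v_0,v_5,v_6].
The resulting 15×5 matrix has rank 4, and its Smith normal form has invariant factors (1,1,1,1).

From H_k ≅ ker(∂_k) / im(∂_{k+1}) we obtain:

  H_0: rank C_0 − rank ∂_1 = 10 − 8 = 2, and the invariant factors of ∂_1 are all 1, so H_0 ≅ Z^2.
  H_1: rank ker ∂_1 − rank ∂_2 = (20 − 8) − 11 = 1, and the invariant factors of ∂_2 are all 1, so H_1 ≅ Z.
  H_2: rank ker ∂_2 − rank ∂_3 = (15 − 11) − 4 = 0, and the invariant factors of ∂_3 are all 1, so H_2 ≅ 0.
  H_3: rank ker ∂_3 − rank ∂_4 = (5 − 4) − 0 = 1, and there is no ∂_4, so H_3 ≅ Z.

H_0 = Z^2,  H_1 = Z,  H_2 = 0,  H_3 = Z.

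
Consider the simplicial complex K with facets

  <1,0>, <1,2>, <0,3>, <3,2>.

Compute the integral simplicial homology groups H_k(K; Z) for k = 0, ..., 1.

H_0 = Z,  H_1 = Z.

Order the vertices as 0 < 1 < 2 < 3. Listing each simplex with vertices in this order, K has dimension 1 with simplices:

  0-simplices (4): [0], [1], [2], [3]
  1-simplices (4): [0,1], [0,3], [1,2], [2,3]

giving chain groups C_0 ≅ Z^4, C_1 ≅ Z^4.

Boundary ∂_1: C_1 → C_0 is given by ∂[p,q] = [q] − [p]. For instance
  ∂[0,1] = [1] − [0].
This gives a 4×4 integer matrix of rank 3; reducing to Smith normal form yields diagonal entries (1,1,1).

Computing H_k = (kernel of ∂_k) / (image of ∂_{k+1}):

  H_0: rank C_0 − rank ∂_1 = 4 − 3 = 1, and the invariant factors of ∂_1 are all 1, so H_0 = Z.
  H_1: rank ker ∂_1 − rank ∂_2 = (4 − 3) − 0 = 1, and there is no ∂_2, so H_1 = Z.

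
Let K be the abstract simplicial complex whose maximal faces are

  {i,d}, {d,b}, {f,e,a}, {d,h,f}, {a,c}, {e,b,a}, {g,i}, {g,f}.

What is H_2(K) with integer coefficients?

Order the vertices as a < b < c < d < e < f < g < h < i. Listing each simplex with vertices in this order, K has dimension 2 with simplices:

  0-simplices (9): a, b, c, d, e, f, g, h, i
  1-simplices (13): ab, ac, ae, af, bd, be, df, dh, di, ef, fg, fh, gi
  2-simplices (3): abe, aef, dfh

Hence C_0 ≅ Z^9, C_1 ≅ Z^13, C_2 ≅ Z^3.

∂_1: C_1 → C_0 maps an edge to its endpoints' difference, ∂[p,q] = q − p. For instance
  ∂gi = i − g.
This gives a 9×13 integer matrix of rank 8; reducing to Smith normal form yields diagonal entries (1,1,1,1,1,1,1,1).

∂_2: C_2 → C_1 acts by ∂[p,q,r] = [q,r] − [p,r] + [p,q]. For instance
  ∂dfh = fh − dh + df,
  ∂aef = ef − af + ae.
As a 13×3 matrix over Z this has rank 3, with invariant factors (1,1,1).

From H_k ≅ ker(∂_k) / im(∂_{k+1}) we obtain:

  H_2: rank ker ∂_2 − rank ∂_3 = (3 − 3) − 0 = 0, and there is no ∂_3, so H_2 ≅ 0.

H_2 = 0.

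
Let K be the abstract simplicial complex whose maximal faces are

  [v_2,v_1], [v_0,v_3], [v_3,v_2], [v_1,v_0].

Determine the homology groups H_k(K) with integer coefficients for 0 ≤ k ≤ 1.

Take the total order v_0 < v_1 < v_2 < v_3 on the vertex set. Then K (dimension 1) consists of the simplices:

  0-simplices (4): [v_0], [v_1], [v_2], [v_3]
  1-simplices (4): [v_0,v_1], [v_0,v_3], [v_1,v_2], [v_2,v_3]

Hence C_0 ≅ Z^4, C_1 ≅ Z^4.

∂_1: C_1 → C_0 maps an edge to its endpoints' difference, ∂[p,q] = q − p. For instance
  ∂[v_2,v_3] = [v_3] − [v_2].
The 4×4 boundary matrix has rank 3 and Smith normal form diag(1,1,1).

Reading off H_k = ker ∂_k / im ∂_{k+1}:

  H_0: rank C_0 − rank ∂_1 = 4 − 3 = 1, and the invariant factors of ∂_1 are all 1, so H_0 ≅ Z.
  H_1: rank ker ∂_1 − rank ∂_2 = (4 − 3) − 0 = 1, and there is no ∂_2, so H_1 ≅ Z.

As a check, the Euler characteristic is 4 − 4 = 0, which agrees with 1 − 1 = 0.
(K is a triangulation of the circle S^1.)

H_0 = Z,  H_1 = Z.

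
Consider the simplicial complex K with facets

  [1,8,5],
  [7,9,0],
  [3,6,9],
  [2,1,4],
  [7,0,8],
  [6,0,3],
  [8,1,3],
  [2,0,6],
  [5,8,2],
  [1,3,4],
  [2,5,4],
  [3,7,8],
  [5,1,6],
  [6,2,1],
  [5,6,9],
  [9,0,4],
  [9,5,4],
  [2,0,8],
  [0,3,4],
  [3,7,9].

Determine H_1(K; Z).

We work with the vertex ordering 0 < 1 < 2 < 3 < 4 < 5 < 6 < 7 < 8 < 9. The simplices of K, each written with vertices in increasing order, are:

  0-simplices (10): [0], [1], [2], [3], [4], [5], [6], [7], [8], [9]
  1-simplices (30): (30 of them)
  2-simplices (20): (20 of them)

giving chain groups C_0 ≅ Z^10, C_1 ≅ Z^30, C_2 ≅ Z^20.

∂_1: C_1 → C_0 is given by ∂[p,q] = [q] − [p]. For instance
  ∂[4,5] = [5] − [4].
The 10×30 boundary matrix has rank 9 and Smith normal form diag(1,1,1,1,1,1,1,1,1).

The boundary map ∂_2: C_2 → C_1 maps a triangle to the signed sum of its edges. For instance
  ∂[3,7,8] = [7,8] − [3,8] + [3,7],
  ∂[0,2,8] = [2,8] − [0,8] + [0,2].
The 30×20 boundary matrix has rank 20 and Smith normal form diag(1,1,1,1,1,1,1,1,1,1,1,1,1,1,1,1,1,1,1,2).

Computing H_k = (kernel of ∂_k) / (image of ∂_{k+1}):

  H_1: rank ker ∂_1 − rank ∂_2 = (30 − 9) − 20 = 1, and ∂_2 has invariant factor 2 > 1, so H_1 = Z ⊕ Z/2.

(K is a triangulation of the Klein bottle.)

H_1 = Z ⊕ Z/2.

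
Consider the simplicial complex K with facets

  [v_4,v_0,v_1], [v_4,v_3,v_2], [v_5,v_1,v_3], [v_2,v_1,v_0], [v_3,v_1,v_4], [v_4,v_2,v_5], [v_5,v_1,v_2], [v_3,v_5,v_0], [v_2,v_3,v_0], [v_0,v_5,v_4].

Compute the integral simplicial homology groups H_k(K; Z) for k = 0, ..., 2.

We work with the vertex ordering v_0 < v_1 < v_2 < v_3 < v_4 < v_5. The simplices of K, each written with vertices in increasing order, are:

  0-simplices (6): [v_0], [v_1], [v_2], [v_3], [v_4], [v_5]
  1-simplices (15): (15 of them)
  2-simplices (10): [v_0,v_1,v_2], [v_0,v_1,v_4], [v_0,v_2,v_3], [v_0,v_3,v_5], [v_0,v_4,v_5], [v_1,v_2,v_5], [v_1,v_3,v_4], [v_1,v_3,v_5], [v_2,v_3,v_4], [v_2,v_4,v_5]

so the chain groups are C_0 ≅ Z^6, C_1 ≅ Z^15, C_2 ≅ Z^10.

Boundary ∂_1: C_1 → C_0 maps an edge to its endpoints' difference, ∂[p,q] = q − p.
This gives a 6×15 integer matrix of rank 5; reducing to Smith normal form yields diagonal entries (1,1,1,1,1).

∂_2: C_2 → C_1 acts by ∂[p,q,r] = [q,r] − [p,r] + [p,q]. For instance
  ∂[v_2,v_3,v_4] = [v_3,v_4] − [v_2,v_4] + [v_2,v_3],
  ∂[v_1,v_3,v_5] = [v_3,v_5] − [v_1,v_5] + [v_1,v_3].
The resulting 15×10 matrix has rank 10, and its Smith normal form has invariant factors (1,1,1,1,1,1,1,1,1,2).

Computing H_k = (kernel of ∂_k) / (image of ∂_{k+1}):

  H_0: rank C_0 − rank ∂_1 = 6 − 5 = 1, and the invariant factors of ∂_1 are all 1, so H_0 ≅ Z.
  H_1: rank ker ∂_1 − rank ∂_2 = (15 − 5) − 10 = 0, and ∂_2 has invariant factor 2 > 1, so H_1 ≅ Z_2.
  H_2: rank ker ∂_2 − rank ∂_3 = (10 − 10) − 0 = 0, and there is no ∂_3, so H_2 ≅ 0.

H_0 = Z,  H_1 = Z_2,  H_2 = 0.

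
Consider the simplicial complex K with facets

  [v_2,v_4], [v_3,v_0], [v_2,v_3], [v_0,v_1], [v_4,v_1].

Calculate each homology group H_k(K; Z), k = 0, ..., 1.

Fix the vertex order v_0 < v_1 < v_2 < v_3 < v_4 and write every simplex with vertices in increasing order. Then dim K = 1 and the simplices of K are:

  0-simplices (5): [v_0], [v_1], [v_2], [v_3], [v_4]
  1-simplices (5): [v_0,v_1], [v_0,v_3], [v_1,v_4], [v_2,v_3], [v_2,v_4]

giving chain groups C_0 ≅ Z^5, C_1 ≅ Z^5.

Boundary ∂_1: C_1 → C_0 is given by ∂[p,q] = [q] − [p]. For instance
  ∂[v_2,v_3] = [v_3] − [v_2].
As a 5×5 matrix over Z this has rank 4, with invariant factors (1,1,1,1).

Reading off H_k = ker ∂_k / im ∂_{k+1}:

  H_0: rank C_0 − rank ∂_1 = 5 − 4 = 1, and the invariant factors of ∂_1 are all 1, so H_0 = Z.
  H_1: rank ker ∂_1 − rank ∂_2 = (5 − 4) − 0 = 1, and there is no ∂_2, so H_1 = Z.

(K is a triangulation of the circle S^1.)

H_0 ≅ Z,  H_1 ≅ Z.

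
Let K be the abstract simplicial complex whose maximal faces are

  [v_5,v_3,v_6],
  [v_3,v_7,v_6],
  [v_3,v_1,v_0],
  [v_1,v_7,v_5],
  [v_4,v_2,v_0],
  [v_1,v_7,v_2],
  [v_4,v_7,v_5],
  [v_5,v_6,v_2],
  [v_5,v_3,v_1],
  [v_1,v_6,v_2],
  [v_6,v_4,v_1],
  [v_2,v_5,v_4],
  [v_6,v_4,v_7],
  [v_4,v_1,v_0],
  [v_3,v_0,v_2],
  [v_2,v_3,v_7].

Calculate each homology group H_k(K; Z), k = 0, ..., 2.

We work with the vertex ordering v_0 < v_1 < v_2 < v_3 < v_4 < v_5 < v_6 < v_7. The simplices of K, each written with vertices in increasing order, are:

  0-simplices (8): [v_0], [v_1], [v_2], [v_3], [v_4], [v_5], [v_6], [v_7]
  1-simplices (24): (24 of them)
  2-simplices (16): (16 of them)

giving chain groups C_0 ≅ Z^8, C_1 ≅ Z^24, C_2 ≅ Z^16.

The boundary map ∂_1: C_1 → C_0 sends each edge [p,q] (with p < q) to q − p. For instance
  ∂[v_2,v_3] = [v_3] − [v_2].
This gives a 8×24 integer matrix of rank 7; reducing to Smith normal form yields diagonal entries (1,1,1,1,1,1,1).

∂_2: C_2 → C_1 acts by ∂[p,q,r] = [q,r] − [p,r] + [p,q]. For instance
  ∂[v_1,v_5,v_7] = [v_5,v_7] − [v_1,v_7] + [v_1,v_5],
  ∂[v_1,v_2,v_6] = [v_2,v_6] − [v_1,v_6] + [v_1,v_2].
As a 24×16 matrix over Z this has rank 15, with invariant factors (1,1,1,1,1,1,1,1,1,1,1,1,1,1,1).

Computing H_k = (kernel of ∂_k) / (image of ∂_{k+1}):

  H_0: rank C_0 − rank ∂_1 = 8 − 7 = 1, and the invariant factors of ∂_1 are all 1, so H_0 ≅ Z.
  H_1: rank ker ∂_1 − rank ∂_2 = (24 − 7) − 15 = 2, and the invariant factors of ∂_2 are all 1, so H_1 ≅ Z^2.
  H_2: rank ker ∂_2 − rank ∂_3 = (16 − 15) − 0 = 1, and there is no ∂_3, so H_2 ≅ Z.

As a check, the Euler characteristic is 8 − 24 + 16 = 0, which agrees with 1 − 2 + 1 = 0.
(K is a triangulation of the torus T^2.)

H_0 = Z,  H_1 = Z^2,  H_2 = Z.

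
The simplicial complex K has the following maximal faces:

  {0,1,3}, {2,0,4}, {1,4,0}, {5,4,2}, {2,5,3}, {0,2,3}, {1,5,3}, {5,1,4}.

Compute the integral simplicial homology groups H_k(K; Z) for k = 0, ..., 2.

Order the vertices as 0 < 1 < 2 < 3 < 4 < 5. Listing each simplex with vertices in this order, K has dimension 2 with simplices:

  0-simplices (6): [0], [1], [2], [3], [4], [5]
  1-simplices (12): [0,1], [0,2], [0,3], [0,4], [1,3], [1,4], [1,5], [2,3], [2,4], [2,5], [3,5], [4,5]
  2-simplices (8): [0,1,3], [0,1,4], [0,2,3], [0,2,4], [1,3,5], [1,4,5], [2,3,5], [2,4,5]

Hence C_0 ≅ Z^6, C_1 ≅ Z^12, C_2 ≅ Z^8.

The boundary map ∂_1: C_1 → C_0 sends each edge [p,q] (with p < q) to q − p.
The resulting 6×12 matrix has rank 5, and its Smith normal form has invariant factors (1,1,1,1,1).

The boundary map ∂_2: C_2 → C_1 sends each 2-simplex [p,q,r] to [q,r] − [p,r] + [p,q]. For instance
  ∂[0,2,4] = [2,4] − [0,4] + [0,2],
  ∂[1,4,5] = [4,5] − [1,5] + [1,4].
As a 12×8 matrix over Z this has rank 7, with invariant factors (1,1,1,1,1,1,1).

Computing H_k = (kernel of ∂_k) / (image of ∂_{k+1}):

  H_0: rank C_0 − rank ∂_1 = 6 − 5 = 1, and the invariant factors of ∂_1 are all 1, so H_0 = Z.
  H_1: rank ker ∂_1 − rank ∂_2 = (12 − 5) − 7 = 0, and the invariant factors of ∂_2 are all 1, so H_1 = 0.
  H_2: rank ker ∂_2 − rank ∂_3 = (8 − 7) − 0 = 1, and there is no ∂_3, so H_2 = Z.

H_0 = Z,  H_1 = 0,  H_2 = Z.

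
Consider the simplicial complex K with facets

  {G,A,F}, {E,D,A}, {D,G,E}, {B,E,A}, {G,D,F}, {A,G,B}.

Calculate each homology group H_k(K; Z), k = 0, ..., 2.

H_0 = Z,  H_1 = Z,  H_2 = 0.

Take the total order A < B < D < E < F < G on the vertex set. Then K (dimension 2) consists of the simplices:

  0-simplices (6): A, B, D, E, F, G
  1-simplices (12): AB, AD, AE, AF, AG, BE, BG, DE, DF, DG, EG, FG
  2-simplices (6): ABE, ABG, ADE, AFG, DEG, DFG

giving chain groups C_0 ≅ Z^6, C_1 ≅ Z^12, C_2 ≅ Z^6.

The boundary map ∂_1: C_1 → C_0 sends each edge [p,q] (with p < q) to q − p.
The resulting 6×12 matrix has rank 5, and its Smith normal form has invariant factors (1,1,1,1,1).

Boundary ∂_2: C_2 → C_1 maps a triangle to the signed sum of its edges. For instance
  ∂ABG = BG − AG + AB,
  ∂ABE = BE − AE + AB.
As a 12×6 matrix over Z this has rank 6, with invariant factors (1,1,1,1,1,1).

From H_k ≅ ker(∂_k) / im(∂_{k+1}) we obtain:

  H_0: rank C_0 − rank ∂_1 = 6 − 5 = 1, and the invariant factors of ∂_1 are all 1, so H_0 ≅ Z.
  H_1: rank ker ∂_1 − rank ∂_2 = (12 − 5) − 6 = 1, and the invariant factors of ∂_2 are all 1, so H_1 ≅ Z.
  H_2: rank ker ∂_2 − rank ∂_3 = (6 − 6) − 0 = 0, and there is no ∂_3, so H_2 ≅ 0.

As a check, the Euler characteristic is 6 − 12 + 6 = 0, which agrees with 1 − 1 + 0 = 0.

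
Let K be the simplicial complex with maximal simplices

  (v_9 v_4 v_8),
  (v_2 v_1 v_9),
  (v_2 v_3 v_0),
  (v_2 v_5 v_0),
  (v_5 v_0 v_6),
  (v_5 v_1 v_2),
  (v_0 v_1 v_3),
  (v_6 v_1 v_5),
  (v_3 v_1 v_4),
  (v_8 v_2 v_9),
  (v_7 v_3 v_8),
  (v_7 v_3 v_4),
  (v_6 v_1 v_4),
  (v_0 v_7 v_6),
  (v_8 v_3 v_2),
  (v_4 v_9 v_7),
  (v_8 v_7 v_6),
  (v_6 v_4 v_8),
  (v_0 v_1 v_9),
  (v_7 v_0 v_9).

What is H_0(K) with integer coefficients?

H_0 = Z.

We work with the vertex ordering v_0 < v_1 < v_2 < v_3 < v_4 < v_5 < v_6 < v_7 < v_8 < v_9. The simplices of K, each written with vertices in increasing order, are:

  0-simplices (10): [v_0], [v_1], [v_2], [v_3], [v_4], [v_5], [v_6], [v_7], [v_8], [v_9]
  1-simplices (30): (30 of them)
  2-simplices (20): (20 of them)

so the chain groups are C_0 ≅ Z^10, C_1 ≅ Z^30, C_2 ≅ Z^20.

Boundary ∂_1: C_1 → C_0 maps an edge to its endpoints' difference, ∂[p,q] = q − p.
The resulting 10×30 matrix has rank 9, and its Smith normal form has invariant factors (1,1,1,1,1,1,1,1,1).

The boundary map ∂_2: C_2 → C_1 sends each 2-simplex [p,q,r] to [q,r] − [p,r] + [p,q]. For instance
  ∂[v_1,v_2,v_9] = [v_2,v_9] − [v_1,v_9] + [v_1,v_2],
  ∂[v_0,v_1,v_3] = [v_1,v_3] − [v_0,v_3] + [v_0,v_1].
The 30×20 boundary matrix has rank 20 and Smith normal form diag(1,1,1,1,1,1,1,1,1,1,1,1,1,1,1,1,1,1,1,2).

Reading off H_k = ker ∂_k / im ∂_{k+1}:

  H_0: rank C_0 − rank ∂_1 = 10 − 9 = 1, and the invariant factors of ∂_1 are all 1, so H_0 = Z.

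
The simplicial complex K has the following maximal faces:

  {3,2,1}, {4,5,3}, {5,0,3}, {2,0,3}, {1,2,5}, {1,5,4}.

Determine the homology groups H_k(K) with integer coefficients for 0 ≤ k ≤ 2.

H_0 = Z,  H_1 = Z,  H_2 = 0.

Fix the vertex order 0 < 1 < 2 < 3 < 4 < 5 and write every simplex with vertices in increasing order. Then dim K = 2 and the simplices of K are:

  0-simplices (6): [0], [1], [2], [3], [4], [5]
  1-simplices (12): [0,2], [0,3], [0,5], [1,2], [1,3], [1,4], [1,5], [2,3], [2,5], [3,4], [3,5], [4,5]
  2-simplices (6): [0,2,3], [0,3,5], [1,2,3], [1,2,5], [1,4,5], [3,4,5]

Hence C_0 ≅ Z^6, C_1 ≅ Z^12, C_2 ≅ Z^6.

Boundary ∂_1: C_1 → C_0 sends each edge [p,q] (with p < q) to q − p. For instance
  ∂[1,3] = [3] − [1].
This gives a 6×12 integer matrix of rank 5; reducing to Smith normal form yields diagonal entries (1,1,1,1,1).

The boundary map ∂_2: C_2 → C_1 maps a triangle to the signed sum of its edges. For instance
  ∂[1,4,5] = [4,5] − [1,5] + [1,4],
  ∂[3,4,5] = [4,5] − [3,5] + [3,4].
The resulting 12×6 matrix has rank 6, and its Smith normal form has invariant factors (1,1,1,1,1,1).

Reading off H_k = ker ∂_k / im ∂_{k+1}:

  H_0: rank C_0 − rank ∂_1 = 6 − 5 = 1, and the invariant factors of ∂_1 are all 1, so H_0 = Z.
  H_1: rank ker ∂_1 − rank ∂_2 = (12 − 5) − 6 = 1, and the invariant factors of ∂_2 are all 1, so H_1 = Z.
  H_2: rank ker ∂_2 − rank ∂_3 = (6 − 6) − 0 = 0, and there is no ∂_3, so H_2 = 0.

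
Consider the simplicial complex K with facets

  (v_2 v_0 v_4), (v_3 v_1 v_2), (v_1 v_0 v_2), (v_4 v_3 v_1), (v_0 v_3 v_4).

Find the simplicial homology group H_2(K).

Fix the vertex order v_0 < v_1 < v_2 < v_3 < v_4 and write every simplex with vertices in increasing order. Then dim K = 2 and the simplices of K are:

  0-simplices (5): [v_0], [v_1], [v_2], [v_3], [v_4]
  1-simplices (10): [v_0,v_1], [v_0,v_2], [v_0,v_3], [v_0,v_4], [v_1,v_2], [v_1,v_3], [v_1,v_4], [v_2,v_3], [v_2,v_4], [v_3,v_4]
  2-simplices (5): [v_0,v_1,v_2], [v_0,v_2,v_4], [v_0,v_3,v_4], [v_1,v_2,v_3], [v_1,v_3,v_4]

so the chain groups are C_0 ≅ Z^5, C_1 ≅ Z^10, C_2 ≅ Z^5.

∂_1: C_1 → C_0 sends each edge [p,q] (with p < q) to q − p.
This gives a 5×10 integer matrix of rank 4; reducing to Smith normal form yields diagonal entries (1,1,1,1).

∂_2: C_2 → C_1 maps a triangle to the signed sum of its edges. For instance
  ∂[v_1,v_2,v_3] = [v_2,v_3] − [v_1,v_3] + [v_1,v_2],
  ∂[v_0,v_1,v_2] = [v_1,v_2] − [v_0,v_2] + [v_0,v_1].
The 10×5 boundary matrix has rank 5 and Smith normal form diag(1,1,1,1,1).

From H_k ≅ ker(∂_k) / im(∂_{k+1}) we obtain:

  H_2: rank ker ∂_2 − rank ∂_3 = (5 − 5) − 0 = 0, and there is no ∂_3, so H_2 ≅ 0.

(K is a triangulation of the Möbius band.)

H_2 ≅ 0.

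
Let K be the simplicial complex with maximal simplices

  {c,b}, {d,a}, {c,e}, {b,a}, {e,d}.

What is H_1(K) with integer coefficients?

We work with the vertex ordering a < b < c < d < e. The simplices of K, each written with vertices in increasing order, are:

  0-simplices (5): a, b, c, d, e
  1-simplices (5): ab, ad, bc, ce, de

so the chain groups are C_0 ≅ Z^5, C_1 ≅ Z^5.

Boundary ∂_1: C_1 → C_0 maps an edge to its endpoints' difference, ∂[p,q] = q − p. For instance
  ∂ce = e − c.
This gives a 5×5 integer matrix of rank 4; reducing to Smith normal form yields diagonal entries (1,1,1,1).

Computing H_k = (kernel of ∂_k) / (image of ∂_{k+1}):

  H_1: rank ker ∂_1 − rank ∂_2 = (5 − 4) − 0 = 1, and there is no ∂_2, so H_1 = Z.

H_1 ≅ Z.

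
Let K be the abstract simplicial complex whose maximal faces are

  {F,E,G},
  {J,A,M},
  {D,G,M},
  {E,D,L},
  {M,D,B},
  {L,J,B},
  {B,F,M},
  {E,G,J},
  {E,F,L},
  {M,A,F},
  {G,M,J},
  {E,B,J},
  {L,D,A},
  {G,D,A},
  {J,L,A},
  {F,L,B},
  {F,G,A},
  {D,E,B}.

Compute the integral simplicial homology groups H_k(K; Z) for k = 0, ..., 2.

Fix the vertex order A < B < D < E < F < G < J < L < M and write every simplex with vertices in increasing order. Then dim K = 2 and the simplices of K are:

  0-simplices (9): A, B, D, E, F, G, J, L, M
  1-simplices (27): AD, AF, AG, AJ, AL, AM, BD, BE, BF, BJ, BL, BM, DE, DG, DL, DM, EF, EG, EJ, EL, FG, FL, FM, GJ, GM, JL, JM
  2-simplices (18): ADG, ADL, AFG, AFM, AJL, AJM, BDE, BDM, BEJ, BFL, BFM, BJL, DEL, DGM, EFG, EFL, EGJ, GJM

Hence C_0 ≅ Z^9, C_1 ≅ Z^27, C_2 ≅ Z^18.

∂_1: C_1 → C_0 is given by ∂[p,q] = [q] − [p]. For instance
  ∂AJ = J − A.
This gives a 9×27 integer matrix of rank 8; reducing to Smith normal form yields diagonal entries (1,1,1,1,1,1,1,1).

Boundary ∂_2: C_2 → C_1 sends each 2-simplex [p,q,r] to [q,r] − [p,r] + [p,q]. For instance
  ∂BFL = FL − BL + BF,
  ∂BDE = DE − BE + BD.
This gives a 27×18 integer matrix of rank 18; reducing to Smith normal form yields diagonal entries (1,1,1,1,1,1,1,1,1,1,1,1,1,1,1,1,1,2).

Computing H_k = (kernel of ∂_k) / (image of ∂_{k+1}):

  H_0: rank C_0 − rank ∂_1 = 9 − 8 = 1, and the invariant factors of ∂_1 are all 1, so H_0 = Z.
  H_1: rank ker ∂_1 − rank ∂_2 = (27 − 8) − 18 = 1, and ∂_2 has invariant factor 2 > 1, so H_1 = Z ⊕ Z/2.
  H_2: rank ker ∂_2 − rank ∂_3 = (18 − 18) − 0 = 0, and there is no ∂_3, so H_2 = 0.

H_0 ≅ Z,  H_1 ≅ Z ⊕ Z/2,  H_2 = 0.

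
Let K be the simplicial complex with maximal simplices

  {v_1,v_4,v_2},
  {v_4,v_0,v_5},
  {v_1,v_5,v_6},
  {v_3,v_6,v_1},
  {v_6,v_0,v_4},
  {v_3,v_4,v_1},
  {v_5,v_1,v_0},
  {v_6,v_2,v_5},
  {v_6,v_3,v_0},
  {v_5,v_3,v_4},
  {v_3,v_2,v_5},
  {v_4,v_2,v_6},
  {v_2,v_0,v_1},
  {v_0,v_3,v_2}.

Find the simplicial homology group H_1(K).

H_1 = Z^2.

Fix the vertex order v_0 < v_1 < v_2 < v_3 < v_4 < v_5 < v_6 and write every simplex with vertices in increasing order. Then dim K = 2 and the simplices of K are:

  0-simplices (7): [v_0], [v_1], [v_2], [v_3], [v_4], [v_5], [v_6]
  1-simplices (21): (21 of them)
  2-simplices (14): (14 of them)

so the chain groups are C_0 ≅ Z^7, C_1 ≅ Z^21, C_2 ≅ Z^14.

∂_1: C_1 → C_0 sends each edge [p,q] (with p < q) to q − p.
The resulting 7×21 matrix has rank 6, and its Smith normal form has invariant factors (1,1,1,1,1,1).

∂_2: C_2 → C_1 maps a triangle to the signed sum of its edges. For instance
  ∂[v_0,v_1,v_5] = [v_1,v_5] − [v_0,v_5] + [v_0,v_1],
  ∂[v_0,v_3,v_6] = [v_3,v_6] − [v_0,v_6] + [v_0,v_3].
The resulting 21×14 matrix has rank 13, and its Smith normal form has invariant factors (1,1,1,1,1,1,1,1,1,1,1,1,1).

From H_k ≅ ker(∂_k) / im(∂_{k+1}) we obtain:

  H_1: rank ker ∂_1 − rank ∂_2 = (21 − 6) − 13 = 2, and the invariant factors of ∂_2 are all 1, so H_1 = Z^2.

(K is a triangulation of the torus T^2.)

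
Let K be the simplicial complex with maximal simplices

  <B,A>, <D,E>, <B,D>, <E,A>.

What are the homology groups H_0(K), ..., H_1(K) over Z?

Order the vertices as A < B < D < E. Listing each simplex with vertices in this order, K has dimension 1 with simplices:

  0-simplices (4): A, B, D, E
  1-simplices (4): AB, AE, BD, DE

so the chain groups are C_0 ≅ Z^4, C_1 ≅ Z^4.

∂_1: C_1 → C_0 maps an edge to its endpoints' difference, ∂[p,q] = q − p.
The resulting 4×4 matrix has rank 3, and its Smith normal form has invariant factors (1,1,1).

Reading off H_k = ker ∂_k / im ∂_{k+1}:

  H_0: rank C_0 − rank ∂_1 = 4 − 3 = 1, and the invariant factors of ∂_1 are all 1, so H_0 ≅ Z.
  H_1: rank ker ∂_1 − rank ∂_2 = (4 − 3) − 0 = 1, and there is no ∂_2, so H_1 ≅ Z.

As a check, the Euler characteristic is 4 − 4 = 0, which agrees with 1 − 1 = 0.

H_0 ≅ Z,  H_1 ≅ Z.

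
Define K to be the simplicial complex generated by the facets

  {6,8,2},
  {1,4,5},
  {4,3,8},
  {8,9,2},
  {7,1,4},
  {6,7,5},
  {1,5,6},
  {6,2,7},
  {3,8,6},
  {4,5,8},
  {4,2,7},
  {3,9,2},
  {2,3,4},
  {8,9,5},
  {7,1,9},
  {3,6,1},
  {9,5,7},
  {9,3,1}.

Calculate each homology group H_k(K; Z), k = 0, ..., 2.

H_0 ≅ Z,  H_1 ≅ Z × Z/2,  H_2 = 0.

Take the total order 1 < 2 < 3 < 4 < 5 < 6 < 7 < 8 < 9 on the vertex set. Then K (dimension 2) consists of the simplices:

  0-simplices (9): [1], [2], [3], [4], [5], [6], [7], [8], [9]
  1-simplices (27): (27 of them)
  2-simplices (18): [1,3,6], [1,3,9], [1,4,5], [1,4,7], [1,5,6], [1,7,9], [2,3,4], [2,3,9], [2,4,7], [2,6,7], [2,6,8], [2,8,9], [3,4,8], [3,6,8], [4,5,8], [5,6,7], [5,7,9], [5,8,9]

giving chain groups C_0 ≅ Z^9, C_1 ≅ Z^27, C_2 ≅ Z^18.

The boundary map ∂_1: C_1 → C_0 sends each edge [p,q] (with p < q) to q − p. For instance
  ∂[5,8] = [8] − [5].
The resulting 9×27 matrix has rank 8, and its Smith normal form has invariant factors (1,1,1,1,1,1,1,1).

The boundary map ∂_2: C_2 → C_1 sends each 2-simplex [p,q,r] to [q,r] − [p,r] + [p,q]. For instance
  ∂[1,3,6] = [3,6] − [1,6] + [1,3],
  ∂[5,8,9] = [8,9] − [5,9] + [5,8].
The 27×18 boundary matrix has rank 18 and Smith normal form diag(1,1,1,1,1,1,1,1,1,1,1,1,1,1,1,1,1,2).

Computing H_k = (kernel of ∂_k) / (image of ∂_{k+1}):

  H_0: rank C_0 − rank ∂_1 = 9 − 8 = 1, and the invariant factors of ∂_1 are all 1, so H_0 = Z.
  H_1: rank ker ∂_1 − rank ∂_2 = (27 − 8) − 18 = 1, and ∂_2 has invariant factor 2 > 1, so H_1 = Z × Z/2.
  H_2: rank ker ∂_2 − rank ∂_3 = (18 − 18) − 0 = 0, and there is no ∂_3, so H_2 = 0.

As a check, the Euler characteristic is 9 − 27 + 18 = 0, which agrees with 1 − 1 + 0 = 0.
(K is a triangulation of the Klein bottle.)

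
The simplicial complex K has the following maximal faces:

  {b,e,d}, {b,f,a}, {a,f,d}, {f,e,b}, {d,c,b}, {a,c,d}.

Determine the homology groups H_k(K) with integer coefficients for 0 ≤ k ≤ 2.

H_0 = Z,  H_1 = Z,  H_2 = 0.

Order the vertices as a < b < c < d < e < f. Listing each simplex with vertices in this order, K has dimension 2 with simplices:

  0-simplices (6): a, b, c, d, e, f
  1-simplices (12): ab, ac, ad, af, bc, bd, be, bf, cd, de, df, ef
  2-simplices (6): abf, acd, adf, bcd, bde, bef

so the chain groups are C_0 ≅ Z^6, C_1 ≅ Z^12, C_2 ≅ Z^6.

The boundary map ∂_1: C_1 → C_0 maps an edge to its endpoints' difference, ∂[p,q] = q − p. For instance
  ∂cd = d − c.
As a 6×12 matrix over Z this has rank 5, with invariant factors (1,1,1,1,1).

The boundary map ∂_2: C_2 → C_1 sends each 2-simplex [p,q,r] to [q,r] − [p,r] + [p,q]. For instance
  ∂abf = bf − af + ab,
  ∂bef = ef − bf + be.
The resulting 12×6 matrix has rank 6, and its Smith normal form has invariant factors (1,1,1,1,1,1).

From H_k ≅ ker(∂_k) / im(∂_{k+1}) we obtain:

  H_0: rank C_0 − rank ∂_1 = 6 − 5 = 1, and the invariant factors of ∂_1 are all 1, so H_0 ≅ Z.
  H_1: rank ker ∂_1 − rank ∂_2 = (12 − 5) − 6 = 1, and the invariant factors of ∂_2 are all 1, so H_1 ≅ Z.
  H_2: rank ker ∂_2 − rank ∂_3 = (6 − 6) − 0 = 0, and there is no ∂_3, so H_2 ≅ 0.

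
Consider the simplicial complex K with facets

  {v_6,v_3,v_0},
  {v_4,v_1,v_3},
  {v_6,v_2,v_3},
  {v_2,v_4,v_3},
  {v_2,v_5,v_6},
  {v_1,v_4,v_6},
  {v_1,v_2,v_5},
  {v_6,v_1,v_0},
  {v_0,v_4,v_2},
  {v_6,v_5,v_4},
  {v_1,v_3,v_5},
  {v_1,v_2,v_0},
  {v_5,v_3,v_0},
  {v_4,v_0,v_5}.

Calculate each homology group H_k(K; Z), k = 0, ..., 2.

H_0 = Z,  H_1 = Z^2,  H_2 = Z.

Fix the vertex order v_0 < v_1 < v_2 < v_3 < v_4 < v_5 < v_6 and write every simplex with vertices in increasing order. Then dim K = 2 and the simplices of K are:

  0-simplices (7): [v_0], [v_1], [v_2], [v_3], [v_4], [v_5], [v_6]
  1-simplices (21): (21 of them)
  2-simplices (14): (14 of them)

Hence C_0 ≅ Z^7, C_1 ≅ Z^21, C_2 ≅ Z^14.

Boundary ∂_1: C_1 → C_0 is given by ∂[p,q] = [q] − [p]. For instance
  ∂[v_3,v_6] = [v_6] − [v_3].
The 7×21 boundary matrix has rank 6 and Smith normal form diag(1,1,1,1,1,1).

Boundary ∂_2: C_2 → C_1 acts by ∂[p,q,r] = [q,r] − [p,r] + [p,q]. For instance
  ∂[v_2,v_5,v_6] = [v_5,v_6] − [v_2,v_6] + [v_2,v_5],
  ∂[v_1,v_3,v_4] = [v_3,v_4] − [v_1,v_4] + [v_1,v_3].
As a 21×14 matrix over Z this has rank 13, with invariant factors (1,1,1,1,1,1,1,1,1,1,1,1,1).

Computing H_k = (kernel of ∂_k) / (image of ∂_{k+1}):

  H_0: rank C_0 − rank ∂_1 = 7 − 6 = 1, and the invariant factors of ∂_1 are all 1, so H_0 = Z.
  H_1: rank ker ∂_1 − rank ∂_2 = (21 − 6) − 13 = 2, and the invariant factors of ∂_2 are all 1, so H_1 = Z^2.
  H_2: rank ker ∂_2 − rank ∂_3 = (14 − 13) − 0 = 1, and there is no ∂_3, so H_2 = Z.

As a check, the Euler characteristic is 7 − 21 + 14 = 0, which agrees with 1 − 2 + 1 = 0.
(K is a triangulation of the torus T^2.)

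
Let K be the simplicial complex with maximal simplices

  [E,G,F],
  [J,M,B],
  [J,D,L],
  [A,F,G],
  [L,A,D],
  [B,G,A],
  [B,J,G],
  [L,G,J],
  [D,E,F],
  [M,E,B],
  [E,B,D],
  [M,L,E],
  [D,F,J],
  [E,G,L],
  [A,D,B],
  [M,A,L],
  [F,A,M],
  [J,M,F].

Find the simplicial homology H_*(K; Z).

Order the vertices as A < B < D < E < F < G < J < L < M. Listing each simplex with vertices in this order, K has dimension 2 with simplices:

  0-simplices (9): A, B, D, E, F, G, J, L, M
  1-simplices (27): AB, AD, AF, AG, AL, AM, BD, BE, BG, BJ, BM, DE, DF, DJ, DL, EF, EG, EL, EM, FG, FJ, FM, GJ, GL, JL, JM, LM
  2-simplices (18): ABD, ABG, ADL, AFG, AFM, ALM, BDE, BEM, BGJ, BJM, DEF, DFJ, DJL, EFG, EGL, ELM, FJM, GJL

Hence C_0 ≅ Z^9, C_1 ≅ Z^27, C_2 ≅ Z^18.

Boundary ∂_1: C_1 → C_0 maps an edge to its endpoints' difference, ∂[p,q] = q − p. For instance
  ∂DE = E − D.
The 9×27 boundary matrix has rank 8 and Smith normal form diag(1,1,1,1,1,1,1,1).

The boundary map ∂_2: C_2 → C_1 acts by ∂[p,q,r] = [q,r] − [p,r] + [p,q]. For instance
  ∂GJL = JL − GL + GJ,
  ∂BJM = JM − BM + BJ.
As a 27×18 matrix over Z this has rank 17, with invariant factors (1,1,1,1,1,1,1,1,1,1,1,1,1,1,1,1,1).

Computing H_k = (kernel of ∂_k) / (image of ∂_{k+1}):

  H_0: rank C_0 − rank ∂_1 = 9 − 8 = 1, and the invariant factors of ∂_1 are all 1, so H_0 ≅ Z.
  H_1: rank ker ∂_1 − rank ∂_2 = (27 − 8) − 17 = 2, and the invariant factors of ∂_2 are all 1, so H_1 ≅ Z^2.
  H_2: rank ker ∂_2 − rank ∂_3 = (18 − 17) − 0 = 1, and there is no ∂_3, so H_2 ≅ Z.

H_0 = Z,  H_1 = Z^2,  H_2 = Z.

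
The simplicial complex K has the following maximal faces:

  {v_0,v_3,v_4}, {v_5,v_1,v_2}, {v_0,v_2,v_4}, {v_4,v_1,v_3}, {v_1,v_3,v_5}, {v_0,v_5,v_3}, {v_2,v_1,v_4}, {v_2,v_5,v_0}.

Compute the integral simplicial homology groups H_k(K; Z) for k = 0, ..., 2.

H_0 = Z,  H_1 = 0,  H_2 = Z.

Order the vertices as v_0 < v_1 < v_2 < v_3 < v_4 < v_5. Listing each simplex with vertices in this order, K has dimension 2 with simplices:

  0-simplices (6): [v_0], [v_1], [v_2], [v_3], [v_4], [v_5]
  1-simplices (12): [v_0,v_2], [v_0,v_3], [v_0,v_4], [v_0,v_5], [v_1,v_2], [v_1,v_3], [v_1,v_4], [v_1,v_5], [v_2,v_4], [v_2,v_5], [v_3,v_4], [v_3,v_5]
  2-simplices (8): [v_0,v_2,v_4], [v_0,v_2,v_5], [v_0,v_3,v_4], [v_0,v_3,v_5], [v_1,v_2,v_4], [v_1,v_2,v_5], [v_1,v_3,v_4], [v_1,v_3,v_5]

so the chain groups are C_0 ≅ Z^6, C_1 ≅ Z^12, C_2 ≅ Z^8.

Boundary ∂_1: C_1 → C_0 sends each edge [p,q] (with p < q) to q − p.
The resulting 6×12 matrix has rank 5, and its Smith normal form has invariant factors (1,1,1,1,1).

Boundary ∂_2: C_2 → C_1 acts by ∂[p,q,r] = [q,r] − [p,r] + [p,q]. For instance
  ∂[v_0,v_2,v_4] = [v_2,v_4] − [v_0,v_4] + [v_0,v_2],
  ∂[v_1,v_3,v_5] = [v_3,v_5] − [v_1,v_5] + [v_1,v_3].
The resulting 12×8 matrix has rank 7, and its Smith normal form has invariant factors (1,1,1,1,1,1,1).

From H_k ≅ ker(∂_k) / im(∂_{k+1}) we obtain:

  H_0: rank C_0 − rank ∂_1 = 6 − 5 = 1, and the invariant factors of ∂_1 are all 1, so H_0 = Z.
  H_1: rank ker ∂_1 − rank ∂_2 = (12 − 5) − 7 = 0, and the invariant factors of ∂_2 are all 1, so H_1 = 0.
  H_2: rank ker ∂_2 − rank ∂_3 = (8 − 7) − 0 = 1, and there is no ∂_3, so H_2 = Z.

As a check, the Euler characteristic is 6 − 12 + 8 = 2, which agrees with 1 − 0 + 1 = 2.
(K is a triangulation of the 2-sphere S^2.)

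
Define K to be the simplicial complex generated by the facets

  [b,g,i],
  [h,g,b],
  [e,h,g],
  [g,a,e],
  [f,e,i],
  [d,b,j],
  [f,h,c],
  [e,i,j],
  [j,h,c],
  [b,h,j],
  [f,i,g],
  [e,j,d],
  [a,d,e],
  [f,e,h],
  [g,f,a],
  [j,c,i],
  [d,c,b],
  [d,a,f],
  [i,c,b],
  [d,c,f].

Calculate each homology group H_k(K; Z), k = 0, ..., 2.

K has 10 vertices, 30 edges, 20 triangles.
rank ∂_0 = 0, rank ∂_1 = 9 ⇒ b_0 = 10 − 0 − 9 = 1; all invariant factors of ∂_1 are 1 so no torsion. So H_0 ≅ Z.
rank ∂_1 = 9, rank ∂_2 = 20 ⇒ b_1 = 30 − 9 − 20 = 1; ∂_2 has invariant factor(s) [2] giving torsion. So H_1 ≅ Z ⊕ Z/2.
rank ∂_2 = 20, rank ∂_3 = 0 ⇒ b_2 = 20 − 20 − 0 = 0. So H_2 ≅ 0.

H_0 ≅ Z,  H_1 ≅ Z ⊕ Z/2,  H_2 = 0.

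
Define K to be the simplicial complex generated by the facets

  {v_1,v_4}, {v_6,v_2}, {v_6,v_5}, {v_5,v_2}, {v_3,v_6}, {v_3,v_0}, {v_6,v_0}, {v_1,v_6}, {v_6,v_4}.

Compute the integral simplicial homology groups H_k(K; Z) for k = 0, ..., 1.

Take the total order v_0 < v_1 < v_2 < v_3 < v_4 < v_5 < v_6 on the vertex set. Then K (dimension 1) consists of the simplices:

  0-simplices (7): [v_0], [v_1], [v_2], [v_3], [v_4], [v_5], [v_6]
  1-simplices (9): [v_0,v_3], [v_0,v_6], [v_1,v_4], [v_1,v_6], [v_2,v_5], [v_2,v_6], [v_3,v_6], [v_4,v_6], [v_5,v_6]

giving chain groups C_0 ≅ Z^7, C_1 ≅ Z^9.

The boundary map ∂_1: C_1 → C_0 is given by ∂[p,q] = [q] − [p].
The resulting 7×9 matrix has rank 6, and its Smith normal form has invariant factors (1,1,1,1,1,1).

Reading off H_k = ker ∂_k / im ∂_{k+1}:

  H_0: rank C_0 − rank ∂_1 = 7 − 6 = 1, and the invariant factors of ∂_1 are all 1, so H_0 ≅ Z.
  H_1: rank ker ∂_1 − rank ∂_2 = (9 − 6) − 0 = 3, and there is no ∂_2, so H_1 ≅ Z^3.

As a check, the Euler characteristic is 7 − 9 = -2, which agrees with 1 − 3 = -2.

H_0 = Z,  H_1 = Z^3.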